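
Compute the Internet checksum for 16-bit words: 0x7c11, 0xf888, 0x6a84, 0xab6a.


Sum all words (with carry folding):
+ 0x7c11 = 0x7c11
+ 0xf888 = 0x749a
+ 0x6a84 = 0xdf1e
+ 0xab6a = 0x8a89
One's complement: ~0x8a89
Checksum = 0x7576


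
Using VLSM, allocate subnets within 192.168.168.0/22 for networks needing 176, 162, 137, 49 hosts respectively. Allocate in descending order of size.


176 hosts -> /24 (254 usable): 192.168.168.0/24
162 hosts -> /24 (254 usable): 192.168.169.0/24
137 hosts -> /24 (254 usable): 192.168.170.0/24
49 hosts -> /26 (62 usable): 192.168.171.0/26
Allocation: 192.168.168.0/24 (176 hosts, 254 usable); 192.168.169.0/24 (162 hosts, 254 usable); 192.168.170.0/24 (137 hosts, 254 usable); 192.168.171.0/26 (49 hosts, 62 usable)


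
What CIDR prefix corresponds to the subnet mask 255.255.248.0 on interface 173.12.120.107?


Binary: 11111111.11111111.11111000.00000000
Count leading 1s
Prefix: /21


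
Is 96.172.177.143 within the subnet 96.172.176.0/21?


Subnet network: 96.172.176.0
Test IP AND mask: 96.172.176.0
Yes, 96.172.177.143 is in 96.172.176.0/21


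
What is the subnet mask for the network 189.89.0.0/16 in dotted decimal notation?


/16 means 16 network bits, 16 host bits
Binary: 11111111111111110000000000000000
Mask: 255.255.0.0


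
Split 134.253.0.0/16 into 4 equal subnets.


New prefix = 16 + 2 = 18
Each subnet has 16384 addresses
  134.253.0.0/18
  134.253.64.0/18
  134.253.128.0/18
  134.253.192.0/18
Subnets: 134.253.0.0/18, 134.253.64.0/18, 134.253.128.0/18, 134.253.192.0/18


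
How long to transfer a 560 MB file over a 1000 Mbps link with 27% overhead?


Effective throughput = 1000 * (1 - 27/100) = 730 Mbps
File size in Mb = 560 * 8 = 4480 Mb
Time = 4480 / 730
Time = 6.137 seconds


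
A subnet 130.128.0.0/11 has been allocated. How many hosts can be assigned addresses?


Host bits = 32 - 11 = 21
Total addresses = 2^21 = 2097152
Usable = total - 2 (network and broadcast)
Usable hosts: 2097150


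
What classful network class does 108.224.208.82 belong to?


First octet: 108
Binary: 01101100
0xxxxxxx -> Class A (1-126)
Class A, default mask 255.0.0.0 (/8)


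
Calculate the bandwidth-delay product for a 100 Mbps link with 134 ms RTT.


BDP = bandwidth * RTT
= 100 Mbps * 134 ms
= 100 * 1e6 * 134 / 1000 bits
= 13400000 bits
= 1675000 bytes
= 1635.7422 KB
BDP = 13400000 bits (1675000 bytes)


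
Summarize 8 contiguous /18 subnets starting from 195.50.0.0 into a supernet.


Original prefix: /18
Number of subnets: 8 = 2^3
New prefix = 18 - 3 = 15
Supernet: 195.50.0.0/15


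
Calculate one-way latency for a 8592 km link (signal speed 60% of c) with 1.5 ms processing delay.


Speed = 0.6 * 3e5 km/s = 180000 km/s
Propagation delay = 8592 / 180000 = 0.0477 s = 47.7333 ms
Processing delay = 1.5 ms
Total one-way latency = 49.2333 ms


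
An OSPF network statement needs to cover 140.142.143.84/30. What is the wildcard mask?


Subnet mask: 255.255.255.252
Wildcard = 255.255.255.255 - subnet mask
255 - 255 = 0
255 - 255 = 0
255 - 255 = 0
255 - 252 = 3
Wildcard: 0.0.0.3


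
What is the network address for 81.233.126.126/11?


IP:   01010001.11101001.01111110.01111110
Mask: 11111111.11100000.00000000.00000000
AND operation:
Net:  01010001.11100000.00000000.00000000
Network: 81.224.0.0/11


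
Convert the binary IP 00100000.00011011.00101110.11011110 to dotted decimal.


00100000 = 32
00011011 = 27
00101110 = 46
11011110 = 222
IP: 32.27.46.222


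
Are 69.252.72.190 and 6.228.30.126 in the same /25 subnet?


Mask: 255.255.255.128
69.252.72.190 AND mask = 69.252.72.128
6.228.30.126 AND mask = 6.228.30.0
No, different subnets (69.252.72.128 vs 6.228.30.0)


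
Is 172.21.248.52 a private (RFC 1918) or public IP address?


RFC 1918 private ranges:
  10.0.0.0/8 (10.0.0.0 - 10.255.255.255)
  172.16.0.0/12 (172.16.0.0 - 172.31.255.255)
  192.168.0.0/16 (192.168.0.0 - 192.168.255.255)
Private (in 172.16.0.0/12)


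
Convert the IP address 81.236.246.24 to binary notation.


81 = 01010001
236 = 11101100
246 = 11110110
24 = 00011000
Binary: 01010001.11101100.11110110.00011000


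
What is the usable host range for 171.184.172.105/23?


Network: 171.184.172.0
Broadcast: 171.184.173.255
First usable = network + 1
Last usable = broadcast - 1
Range: 171.184.172.1 to 171.184.173.254


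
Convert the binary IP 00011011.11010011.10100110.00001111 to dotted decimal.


00011011 = 27
11010011 = 211
10100110 = 166
00001111 = 15
IP: 27.211.166.15


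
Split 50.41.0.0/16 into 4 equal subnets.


New prefix = 16 + 2 = 18
Each subnet has 16384 addresses
  50.41.0.0/18
  50.41.64.0/18
  50.41.128.0/18
  50.41.192.0/18
Subnets: 50.41.0.0/18, 50.41.64.0/18, 50.41.128.0/18, 50.41.192.0/18


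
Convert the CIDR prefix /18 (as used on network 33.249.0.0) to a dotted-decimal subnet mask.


/18 means 18 network bits, 14 host bits
Binary: 11111111111111111100000000000000
Mask: 255.255.192.0


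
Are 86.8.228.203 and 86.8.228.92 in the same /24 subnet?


Mask: 255.255.255.0
86.8.228.203 AND mask = 86.8.228.0
86.8.228.92 AND mask = 86.8.228.0
Yes, same subnet (86.8.228.0)


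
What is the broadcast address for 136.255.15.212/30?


Network: 136.255.15.212/30
Host bits = 2
Set all host bits to 1:
Broadcast: 136.255.15.215


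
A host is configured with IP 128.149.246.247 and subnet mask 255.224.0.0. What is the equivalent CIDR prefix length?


Binary: 11111111.11100000.00000000.00000000
Count leading 1s
Prefix: /11


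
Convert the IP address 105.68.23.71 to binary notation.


105 = 01101001
68 = 01000100
23 = 00010111
71 = 01000111
Binary: 01101001.01000100.00010111.01000111


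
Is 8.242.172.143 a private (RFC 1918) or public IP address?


RFC 1918 private ranges:
  10.0.0.0/8 (10.0.0.0 - 10.255.255.255)
  172.16.0.0/12 (172.16.0.0 - 172.31.255.255)
  192.168.0.0/16 (192.168.0.0 - 192.168.255.255)
Public (not in any RFC 1918 range)


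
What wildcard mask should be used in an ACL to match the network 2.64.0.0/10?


Subnet mask: 255.192.0.0
Wildcard = 255.255.255.255 - subnet mask
255 - 255 = 0
255 - 192 = 63
255 - 0 = 255
255 - 0 = 255
Wildcard: 0.63.255.255


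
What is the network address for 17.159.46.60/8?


IP:   00010001.10011111.00101110.00111100
Mask: 11111111.00000000.00000000.00000000
AND operation:
Net:  00010001.00000000.00000000.00000000
Network: 17.0.0.0/8


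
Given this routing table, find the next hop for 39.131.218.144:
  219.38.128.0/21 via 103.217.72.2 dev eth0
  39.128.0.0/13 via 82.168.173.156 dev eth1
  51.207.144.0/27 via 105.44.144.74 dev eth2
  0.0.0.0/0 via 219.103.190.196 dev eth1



Longest prefix match for 39.131.218.144:
  /21 219.38.128.0: no
  /13 39.128.0.0: MATCH
  /27 51.207.144.0: no
  /0 0.0.0.0: MATCH
Selected: next-hop 82.168.173.156 via eth1 (matched /13)


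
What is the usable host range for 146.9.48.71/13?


Network: 146.8.0.0
Broadcast: 146.15.255.255
First usable = network + 1
Last usable = broadcast - 1
Range: 146.8.0.1 to 146.15.255.254


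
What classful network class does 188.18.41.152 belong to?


First octet: 188
Binary: 10111100
10xxxxxx -> Class B (128-191)
Class B, default mask 255.255.0.0 (/16)


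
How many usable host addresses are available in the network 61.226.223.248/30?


Host bits = 32 - 30 = 2
Total addresses = 2^2 = 4
Usable = total - 2 (network and broadcast)
Usable hosts: 2


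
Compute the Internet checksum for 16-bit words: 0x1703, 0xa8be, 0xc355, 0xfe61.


Sum all words (with carry folding):
+ 0x1703 = 0x1703
+ 0xa8be = 0xbfc1
+ 0xc355 = 0x8317
+ 0xfe61 = 0x8179
One's complement: ~0x8179
Checksum = 0x7e86


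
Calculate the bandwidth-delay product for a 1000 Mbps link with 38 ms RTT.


BDP = bandwidth * RTT
= 1000 Mbps * 38 ms
= 1000 * 1e6 * 38 / 1000 bits
= 38000000 bits
= 4750000 bytes
= 4638.6719 KB
BDP = 38000000 bits (4750000 bytes)


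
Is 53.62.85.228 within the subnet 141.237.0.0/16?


Subnet network: 141.237.0.0
Test IP AND mask: 53.62.0.0
No, 53.62.85.228 is not in 141.237.0.0/16


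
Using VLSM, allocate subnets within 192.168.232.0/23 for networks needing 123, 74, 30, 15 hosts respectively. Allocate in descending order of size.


123 hosts -> /25 (126 usable): 192.168.232.0/25
74 hosts -> /25 (126 usable): 192.168.232.128/25
30 hosts -> /27 (30 usable): 192.168.233.0/27
15 hosts -> /27 (30 usable): 192.168.233.32/27
Allocation: 192.168.232.0/25 (123 hosts, 126 usable); 192.168.232.128/25 (74 hosts, 126 usable); 192.168.233.0/27 (30 hosts, 30 usable); 192.168.233.32/27 (15 hosts, 30 usable)


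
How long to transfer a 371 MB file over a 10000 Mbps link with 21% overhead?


Effective throughput = 10000 * (1 - 21/100) = 7900 Mbps
File size in Mb = 371 * 8 = 2968 Mb
Time = 2968 / 7900
Time = 0.3757 seconds


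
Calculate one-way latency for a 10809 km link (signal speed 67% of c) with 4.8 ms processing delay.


Speed = 0.67 * 3e5 km/s = 201000 km/s
Propagation delay = 10809 / 201000 = 0.0538 s = 53.7761 ms
Processing delay = 4.8 ms
Total one-way latency = 58.5761 ms


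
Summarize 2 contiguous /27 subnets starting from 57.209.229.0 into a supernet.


Original prefix: /27
Number of subnets: 2 = 2^1
New prefix = 27 - 1 = 26
Supernet: 57.209.229.0/26


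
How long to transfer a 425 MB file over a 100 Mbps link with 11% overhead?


Effective throughput = 100 * (1 - 11/100) = 89 Mbps
File size in Mb = 425 * 8 = 3400 Mb
Time = 3400 / 89
Time = 38.2022 seconds


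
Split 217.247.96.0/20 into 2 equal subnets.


New prefix = 20 + 1 = 21
Each subnet has 2048 addresses
  217.247.96.0/21
  217.247.104.0/21
Subnets: 217.247.96.0/21, 217.247.104.0/21


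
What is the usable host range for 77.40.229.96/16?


Network: 77.40.0.0
Broadcast: 77.40.255.255
First usable = network + 1
Last usable = broadcast - 1
Range: 77.40.0.1 to 77.40.255.254


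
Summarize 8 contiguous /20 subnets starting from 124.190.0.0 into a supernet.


Original prefix: /20
Number of subnets: 8 = 2^3
New prefix = 20 - 3 = 17
Supernet: 124.190.0.0/17


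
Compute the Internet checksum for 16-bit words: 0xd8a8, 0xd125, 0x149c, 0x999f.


Sum all words (with carry folding):
+ 0xd8a8 = 0xd8a8
+ 0xd125 = 0xa9ce
+ 0x149c = 0xbe6a
+ 0x999f = 0x580a
One's complement: ~0x580a
Checksum = 0xa7f5


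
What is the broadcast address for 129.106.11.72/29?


Network: 129.106.11.72/29
Host bits = 3
Set all host bits to 1:
Broadcast: 129.106.11.79


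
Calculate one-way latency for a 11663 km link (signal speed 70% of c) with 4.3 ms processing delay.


Speed = 0.7 * 3e5 km/s = 210000 km/s
Propagation delay = 11663 / 210000 = 0.0555 s = 55.5381 ms
Processing delay = 4.3 ms
Total one-way latency = 59.8381 ms


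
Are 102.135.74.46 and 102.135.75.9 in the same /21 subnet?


Mask: 255.255.248.0
102.135.74.46 AND mask = 102.135.72.0
102.135.75.9 AND mask = 102.135.72.0
Yes, same subnet (102.135.72.0)


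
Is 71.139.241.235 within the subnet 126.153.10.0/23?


Subnet network: 126.153.10.0
Test IP AND mask: 71.139.240.0
No, 71.139.241.235 is not in 126.153.10.0/23


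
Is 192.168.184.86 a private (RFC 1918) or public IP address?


RFC 1918 private ranges:
  10.0.0.0/8 (10.0.0.0 - 10.255.255.255)
  172.16.0.0/12 (172.16.0.0 - 172.31.255.255)
  192.168.0.0/16 (192.168.0.0 - 192.168.255.255)
Private (in 192.168.0.0/16)


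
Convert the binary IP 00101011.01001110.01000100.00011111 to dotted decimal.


00101011 = 43
01001110 = 78
01000100 = 68
00011111 = 31
IP: 43.78.68.31


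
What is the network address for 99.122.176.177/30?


IP:   01100011.01111010.10110000.10110001
Mask: 11111111.11111111.11111111.11111100
AND operation:
Net:  01100011.01111010.10110000.10110000
Network: 99.122.176.176/30


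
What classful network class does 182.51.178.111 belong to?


First octet: 182
Binary: 10110110
10xxxxxx -> Class B (128-191)
Class B, default mask 255.255.0.0 (/16)


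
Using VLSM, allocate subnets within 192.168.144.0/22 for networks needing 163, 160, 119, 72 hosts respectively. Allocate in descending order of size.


163 hosts -> /24 (254 usable): 192.168.144.0/24
160 hosts -> /24 (254 usable): 192.168.145.0/24
119 hosts -> /25 (126 usable): 192.168.146.0/25
72 hosts -> /25 (126 usable): 192.168.146.128/25
Allocation: 192.168.144.0/24 (163 hosts, 254 usable); 192.168.145.0/24 (160 hosts, 254 usable); 192.168.146.0/25 (119 hosts, 126 usable); 192.168.146.128/25 (72 hosts, 126 usable)


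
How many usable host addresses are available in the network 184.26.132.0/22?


Host bits = 32 - 22 = 10
Total addresses = 2^10 = 1024
Usable = total - 2 (network and broadcast)
Usable hosts: 1022


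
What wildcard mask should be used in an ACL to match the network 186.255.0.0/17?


Subnet mask: 255.255.128.0
Wildcard = 255.255.255.255 - subnet mask
255 - 255 = 0
255 - 255 = 0
255 - 128 = 127
255 - 0 = 255
Wildcard: 0.0.127.255


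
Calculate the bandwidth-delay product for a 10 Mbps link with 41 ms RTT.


BDP = bandwidth * RTT
= 10 Mbps * 41 ms
= 10 * 1e6 * 41 / 1000 bits
= 410000 bits
= 51250 bytes
= 50.0488 KB
BDP = 410000 bits (51250 bytes)


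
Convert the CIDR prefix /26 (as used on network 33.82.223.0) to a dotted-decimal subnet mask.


/26 means 26 network bits, 6 host bits
Binary: 11111111111111111111111111000000
Mask: 255.255.255.192


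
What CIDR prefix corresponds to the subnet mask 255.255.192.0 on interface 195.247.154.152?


Binary: 11111111.11111111.11000000.00000000
Count leading 1s
Prefix: /18


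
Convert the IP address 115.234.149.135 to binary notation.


115 = 01110011
234 = 11101010
149 = 10010101
135 = 10000111
Binary: 01110011.11101010.10010101.10000111


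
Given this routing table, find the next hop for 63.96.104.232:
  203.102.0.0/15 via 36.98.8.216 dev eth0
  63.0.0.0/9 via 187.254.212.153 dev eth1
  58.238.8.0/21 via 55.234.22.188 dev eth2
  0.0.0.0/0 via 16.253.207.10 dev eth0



Longest prefix match for 63.96.104.232:
  /15 203.102.0.0: no
  /9 63.0.0.0: MATCH
  /21 58.238.8.0: no
  /0 0.0.0.0: MATCH
Selected: next-hop 187.254.212.153 via eth1 (matched /9)


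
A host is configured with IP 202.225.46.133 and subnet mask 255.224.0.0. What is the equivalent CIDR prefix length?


Binary: 11111111.11100000.00000000.00000000
Count leading 1s
Prefix: /11


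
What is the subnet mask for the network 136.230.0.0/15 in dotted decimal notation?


/15 means 15 network bits, 17 host bits
Binary: 11111111111111100000000000000000
Mask: 255.254.0.0


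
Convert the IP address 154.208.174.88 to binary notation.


154 = 10011010
208 = 11010000
174 = 10101110
88 = 01011000
Binary: 10011010.11010000.10101110.01011000


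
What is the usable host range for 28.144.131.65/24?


Network: 28.144.131.0
Broadcast: 28.144.131.255
First usable = network + 1
Last usable = broadcast - 1
Range: 28.144.131.1 to 28.144.131.254


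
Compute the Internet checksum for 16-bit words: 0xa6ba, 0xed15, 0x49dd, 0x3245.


Sum all words (with carry folding):
+ 0xa6ba = 0xa6ba
+ 0xed15 = 0x93d0
+ 0x49dd = 0xddad
+ 0x3245 = 0x0ff3
One's complement: ~0x0ff3
Checksum = 0xf00c


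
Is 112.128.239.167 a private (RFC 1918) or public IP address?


RFC 1918 private ranges:
  10.0.0.0/8 (10.0.0.0 - 10.255.255.255)
  172.16.0.0/12 (172.16.0.0 - 172.31.255.255)
  192.168.0.0/16 (192.168.0.0 - 192.168.255.255)
Public (not in any RFC 1918 range)


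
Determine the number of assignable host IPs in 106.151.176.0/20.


Host bits = 32 - 20 = 12
Total addresses = 2^12 = 4096
Usable = total - 2 (network and broadcast)
Usable hosts: 4094


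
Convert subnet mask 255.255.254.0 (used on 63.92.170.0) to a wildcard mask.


Subnet mask: 255.255.254.0
Wildcard = 255.255.255.255 - subnet mask
255 - 255 = 0
255 - 255 = 0
255 - 254 = 1
255 - 0 = 255
Wildcard: 0.0.1.255


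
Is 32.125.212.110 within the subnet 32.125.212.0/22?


Subnet network: 32.125.212.0
Test IP AND mask: 32.125.212.0
Yes, 32.125.212.110 is in 32.125.212.0/22


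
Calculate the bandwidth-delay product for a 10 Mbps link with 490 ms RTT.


BDP = bandwidth * RTT
= 10 Mbps * 490 ms
= 10 * 1e6 * 490 / 1000 bits
= 4900000 bits
= 612500 bytes
= 598.1445 KB
BDP = 4900000 bits (612500 bytes)


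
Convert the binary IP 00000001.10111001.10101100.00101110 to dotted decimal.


00000001 = 1
10111001 = 185
10101100 = 172
00101110 = 46
IP: 1.185.172.46


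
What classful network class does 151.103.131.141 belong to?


First octet: 151
Binary: 10010111
10xxxxxx -> Class B (128-191)
Class B, default mask 255.255.0.0 (/16)


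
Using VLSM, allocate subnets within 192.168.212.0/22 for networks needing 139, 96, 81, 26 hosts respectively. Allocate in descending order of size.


139 hosts -> /24 (254 usable): 192.168.212.0/24
96 hosts -> /25 (126 usable): 192.168.213.0/25
81 hosts -> /25 (126 usable): 192.168.213.128/25
26 hosts -> /27 (30 usable): 192.168.214.0/27
Allocation: 192.168.212.0/24 (139 hosts, 254 usable); 192.168.213.0/25 (96 hosts, 126 usable); 192.168.213.128/25 (81 hosts, 126 usable); 192.168.214.0/27 (26 hosts, 30 usable)


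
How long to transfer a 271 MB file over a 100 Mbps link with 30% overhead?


Effective throughput = 100 * (1 - 30/100) = 70 Mbps
File size in Mb = 271 * 8 = 2168 Mb
Time = 2168 / 70
Time = 30.9714 seconds


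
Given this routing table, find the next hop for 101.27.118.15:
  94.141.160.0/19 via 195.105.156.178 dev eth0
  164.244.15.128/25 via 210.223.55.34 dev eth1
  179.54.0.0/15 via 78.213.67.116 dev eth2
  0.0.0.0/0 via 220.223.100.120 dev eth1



Longest prefix match for 101.27.118.15:
  /19 94.141.160.0: no
  /25 164.244.15.128: no
  /15 179.54.0.0: no
  /0 0.0.0.0: MATCH
Selected: next-hop 220.223.100.120 via eth1 (matched /0)


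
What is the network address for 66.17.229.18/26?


IP:   01000010.00010001.11100101.00010010
Mask: 11111111.11111111.11111111.11000000
AND operation:
Net:  01000010.00010001.11100101.00000000
Network: 66.17.229.0/26


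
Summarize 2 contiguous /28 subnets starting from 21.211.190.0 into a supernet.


Original prefix: /28
Number of subnets: 2 = 2^1
New prefix = 28 - 1 = 27
Supernet: 21.211.190.0/27


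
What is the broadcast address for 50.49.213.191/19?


Network: 50.49.192.0/19
Host bits = 13
Set all host bits to 1:
Broadcast: 50.49.223.255


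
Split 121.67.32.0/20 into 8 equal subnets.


New prefix = 20 + 3 = 23
Each subnet has 512 addresses
  121.67.32.0/23
  121.67.34.0/23
  121.67.36.0/23
  121.67.38.0/23
  121.67.40.0/23
  121.67.42.0/23
  121.67.44.0/23
  121.67.46.0/23
Subnets: 121.67.32.0/23, 121.67.34.0/23, 121.67.36.0/23, 121.67.38.0/23, 121.67.40.0/23, 121.67.42.0/23, 121.67.44.0/23, 121.67.46.0/23


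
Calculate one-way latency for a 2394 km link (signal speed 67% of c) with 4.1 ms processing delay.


Speed = 0.67 * 3e5 km/s = 201000 km/s
Propagation delay = 2394 / 201000 = 0.0119 s = 11.9104 ms
Processing delay = 4.1 ms
Total one-way latency = 16.0104 ms


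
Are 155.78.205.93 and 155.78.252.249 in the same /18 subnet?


Mask: 255.255.192.0
155.78.205.93 AND mask = 155.78.192.0
155.78.252.249 AND mask = 155.78.192.0
Yes, same subnet (155.78.192.0)


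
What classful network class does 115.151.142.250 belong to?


First octet: 115
Binary: 01110011
0xxxxxxx -> Class A (1-126)
Class A, default mask 255.0.0.0 (/8)


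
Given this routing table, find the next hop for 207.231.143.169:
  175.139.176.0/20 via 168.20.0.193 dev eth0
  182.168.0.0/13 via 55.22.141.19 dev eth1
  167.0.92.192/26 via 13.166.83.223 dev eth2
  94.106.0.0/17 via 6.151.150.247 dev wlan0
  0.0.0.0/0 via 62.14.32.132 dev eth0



Longest prefix match for 207.231.143.169:
  /20 175.139.176.0: no
  /13 182.168.0.0: no
  /26 167.0.92.192: no
  /17 94.106.0.0: no
  /0 0.0.0.0: MATCH
Selected: next-hop 62.14.32.132 via eth0 (matched /0)


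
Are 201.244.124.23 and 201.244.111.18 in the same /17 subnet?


Mask: 255.255.128.0
201.244.124.23 AND mask = 201.244.0.0
201.244.111.18 AND mask = 201.244.0.0
Yes, same subnet (201.244.0.0)


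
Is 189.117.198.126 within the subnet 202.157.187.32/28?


Subnet network: 202.157.187.32
Test IP AND mask: 189.117.198.112
No, 189.117.198.126 is not in 202.157.187.32/28


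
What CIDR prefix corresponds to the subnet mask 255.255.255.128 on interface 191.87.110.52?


Binary: 11111111.11111111.11111111.10000000
Count leading 1s
Prefix: /25


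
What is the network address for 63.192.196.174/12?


IP:   00111111.11000000.11000100.10101110
Mask: 11111111.11110000.00000000.00000000
AND operation:
Net:  00111111.11000000.00000000.00000000
Network: 63.192.0.0/12


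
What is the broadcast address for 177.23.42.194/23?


Network: 177.23.42.0/23
Host bits = 9
Set all host bits to 1:
Broadcast: 177.23.43.255


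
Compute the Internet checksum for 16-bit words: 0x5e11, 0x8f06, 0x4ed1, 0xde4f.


Sum all words (with carry folding):
+ 0x5e11 = 0x5e11
+ 0x8f06 = 0xed17
+ 0x4ed1 = 0x3be9
+ 0xde4f = 0x1a39
One's complement: ~0x1a39
Checksum = 0xe5c6


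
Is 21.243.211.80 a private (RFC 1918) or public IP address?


RFC 1918 private ranges:
  10.0.0.0/8 (10.0.0.0 - 10.255.255.255)
  172.16.0.0/12 (172.16.0.0 - 172.31.255.255)
  192.168.0.0/16 (192.168.0.0 - 192.168.255.255)
Public (not in any RFC 1918 range)


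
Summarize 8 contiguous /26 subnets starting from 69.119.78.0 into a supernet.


Original prefix: /26
Number of subnets: 8 = 2^3
New prefix = 26 - 3 = 23
Supernet: 69.119.78.0/23


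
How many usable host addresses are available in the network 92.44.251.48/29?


Host bits = 32 - 29 = 3
Total addresses = 2^3 = 8
Usable = total - 2 (network and broadcast)
Usable hosts: 6


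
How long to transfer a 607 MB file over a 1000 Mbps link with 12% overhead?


Effective throughput = 1000 * (1 - 12/100) = 880 Mbps
File size in Mb = 607 * 8 = 4856 Mb
Time = 4856 / 880
Time = 5.5182 seconds


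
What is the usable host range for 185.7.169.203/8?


Network: 185.0.0.0
Broadcast: 185.255.255.255
First usable = network + 1
Last usable = broadcast - 1
Range: 185.0.0.1 to 185.255.255.254


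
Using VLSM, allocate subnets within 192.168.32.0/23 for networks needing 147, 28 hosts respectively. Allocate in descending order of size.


147 hosts -> /24 (254 usable): 192.168.32.0/24
28 hosts -> /27 (30 usable): 192.168.33.0/27
Allocation: 192.168.32.0/24 (147 hosts, 254 usable); 192.168.33.0/27 (28 hosts, 30 usable)


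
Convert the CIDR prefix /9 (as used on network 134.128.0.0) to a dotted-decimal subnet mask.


/9 means 9 network bits, 23 host bits
Binary: 11111111100000000000000000000000
Mask: 255.128.0.0


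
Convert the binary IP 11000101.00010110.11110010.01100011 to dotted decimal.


11000101 = 197
00010110 = 22
11110010 = 242
01100011 = 99
IP: 197.22.242.99


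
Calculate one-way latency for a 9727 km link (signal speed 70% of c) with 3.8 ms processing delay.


Speed = 0.7 * 3e5 km/s = 210000 km/s
Propagation delay = 9727 / 210000 = 0.0463 s = 46.319 ms
Processing delay = 3.8 ms
Total one-way latency = 50.119 ms


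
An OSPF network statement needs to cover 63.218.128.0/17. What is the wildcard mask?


Subnet mask: 255.255.128.0
Wildcard = 255.255.255.255 - subnet mask
255 - 255 = 0
255 - 255 = 0
255 - 128 = 127
255 - 0 = 255
Wildcard: 0.0.127.255


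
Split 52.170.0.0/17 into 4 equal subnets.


New prefix = 17 + 2 = 19
Each subnet has 8192 addresses
  52.170.0.0/19
  52.170.32.0/19
  52.170.64.0/19
  52.170.96.0/19
Subnets: 52.170.0.0/19, 52.170.32.0/19, 52.170.64.0/19, 52.170.96.0/19


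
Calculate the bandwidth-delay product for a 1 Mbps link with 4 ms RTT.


BDP = bandwidth * RTT
= 1 Mbps * 4 ms
= 1 * 1e6 * 4 / 1000 bits
= 4000 bits
= 500 bytes
BDP = 4000 bits (500 bytes)


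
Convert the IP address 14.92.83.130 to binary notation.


14 = 00001110
92 = 01011100
83 = 01010011
130 = 10000010
Binary: 00001110.01011100.01010011.10000010


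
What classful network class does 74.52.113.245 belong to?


First octet: 74
Binary: 01001010
0xxxxxxx -> Class A (1-126)
Class A, default mask 255.0.0.0 (/8)


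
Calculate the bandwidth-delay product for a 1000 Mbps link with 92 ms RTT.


BDP = bandwidth * RTT
= 1000 Mbps * 92 ms
= 1000 * 1e6 * 92 / 1000 bits
= 92000000 bits
= 11500000 bytes
= 11230.4688 KB
BDP = 92000000 bits (11500000 bytes)


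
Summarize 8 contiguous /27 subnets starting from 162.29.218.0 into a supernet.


Original prefix: /27
Number of subnets: 8 = 2^3
New prefix = 27 - 3 = 24
Supernet: 162.29.218.0/24


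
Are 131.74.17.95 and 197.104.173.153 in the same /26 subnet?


Mask: 255.255.255.192
131.74.17.95 AND mask = 131.74.17.64
197.104.173.153 AND mask = 197.104.173.128
No, different subnets (131.74.17.64 vs 197.104.173.128)


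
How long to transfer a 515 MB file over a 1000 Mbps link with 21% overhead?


Effective throughput = 1000 * (1 - 21/100) = 790 Mbps
File size in Mb = 515 * 8 = 4120 Mb
Time = 4120 / 790
Time = 5.2152 seconds


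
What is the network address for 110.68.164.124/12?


IP:   01101110.01000100.10100100.01111100
Mask: 11111111.11110000.00000000.00000000
AND operation:
Net:  01101110.01000000.00000000.00000000
Network: 110.64.0.0/12


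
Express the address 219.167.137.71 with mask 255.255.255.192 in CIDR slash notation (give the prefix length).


Binary: 11111111.11111111.11111111.11000000
Count leading 1s
Prefix: /26


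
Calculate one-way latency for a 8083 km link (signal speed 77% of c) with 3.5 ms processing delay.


Speed = 0.77 * 3e5 km/s = 231000 km/s
Propagation delay = 8083 / 231000 = 0.035 s = 34.9913 ms
Processing delay = 3.5 ms
Total one-way latency = 38.4913 ms


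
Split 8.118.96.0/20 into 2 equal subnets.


New prefix = 20 + 1 = 21
Each subnet has 2048 addresses
  8.118.96.0/21
  8.118.104.0/21
Subnets: 8.118.96.0/21, 8.118.104.0/21


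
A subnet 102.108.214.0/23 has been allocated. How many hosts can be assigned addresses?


Host bits = 32 - 23 = 9
Total addresses = 2^9 = 512
Usable = total - 2 (network and broadcast)
Usable hosts: 510


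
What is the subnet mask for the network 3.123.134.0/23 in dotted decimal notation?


/23 means 23 network bits, 9 host bits
Binary: 11111111111111111111111000000000
Mask: 255.255.254.0


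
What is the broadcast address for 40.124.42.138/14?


Network: 40.124.0.0/14
Host bits = 18
Set all host bits to 1:
Broadcast: 40.127.255.255


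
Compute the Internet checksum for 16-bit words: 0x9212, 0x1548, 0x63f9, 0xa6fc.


Sum all words (with carry folding):
+ 0x9212 = 0x9212
+ 0x1548 = 0xa75a
+ 0x63f9 = 0x0b54
+ 0xa6fc = 0xb250
One's complement: ~0xb250
Checksum = 0x4daf


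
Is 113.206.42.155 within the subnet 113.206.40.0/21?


Subnet network: 113.206.40.0
Test IP AND mask: 113.206.40.0
Yes, 113.206.42.155 is in 113.206.40.0/21


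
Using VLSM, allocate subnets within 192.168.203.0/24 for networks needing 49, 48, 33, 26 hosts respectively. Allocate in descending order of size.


49 hosts -> /26 (62 usable): 192.168.203.0/26
48 hosts -> /26 (62 usable): 192.168.203.64/26
33 hosts -> /26 (62 usable): 192.168.203.128/26
26 hosts -> /27 (30 usable): 192.168.203.192/27
Allocation: 192.168.203.0/26 (49 hosts, 62 usable); 192.168.203.64/26 (48 hosts, 62 usable); 192.168.203.128/26 (33 hosts, 62 usable); 192.168.203.192/27 (26 hosts, 30 usable)


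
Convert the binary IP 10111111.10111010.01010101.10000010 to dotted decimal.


10111111 = 191
10111010 = 186
01010101 = 85
10000010 = 130
IP: 191.186.85.130


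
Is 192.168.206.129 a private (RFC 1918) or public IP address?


RFC 1918 private ranges:
  10.0.0.0/8 (10.0.0.0 - 10.255.255.255)
  172.16.0.0/12 (172.16.0.0 - 172.31.255.255)
  192.168.0.0/16 (192.168.0.0 - 192.168.255.255)
Private (in 192.168.0.0/16)


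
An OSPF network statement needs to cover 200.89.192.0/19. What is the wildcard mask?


Subnet mask: 255.255.224.0
Wildcard = 255.255.255.255 - subnet mask
255 - 255 = 0
255 - 255 = 0
255 - 224 = 31
255 - 0 = 255
Wildcard: 0.0.31.255


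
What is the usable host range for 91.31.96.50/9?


Network: 91.0.0.0
Broadcast: 91.127.255.255
First usable = network + 1
Last usable = broadcast - 1
Range: 91.0.0.1 to 91.127.255.254


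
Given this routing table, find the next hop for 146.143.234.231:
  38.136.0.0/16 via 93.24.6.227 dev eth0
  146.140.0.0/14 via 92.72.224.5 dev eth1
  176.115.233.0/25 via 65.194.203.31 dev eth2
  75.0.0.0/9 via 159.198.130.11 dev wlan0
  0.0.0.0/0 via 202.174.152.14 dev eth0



Longest prefix match for 146.143.234.231:
  /16 38.136.0.0: no
  /14 146.140.0.0: MATCH
  /25 176.115.233.0: no
  /9 75.0.0.0: no
  /0 0.0.0.0: MATCH
Selected: next-hop 92.72.224.5 via eth1 (matched /14)


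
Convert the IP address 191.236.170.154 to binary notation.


191 = 10111111
236 = 11101100
170 = 10101010
154 = 10011010
Binary: 10111111.11101100.10101010.10011010


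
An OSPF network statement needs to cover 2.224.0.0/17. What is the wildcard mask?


Subnet mask: 255.255.128.0
Wildcard = 255.255.255.255 - subnet mask
255 - 255 = 0
255 - 255 = 0
255 - 128 = 127
255 - 0 = 255
Wildcard: 0.0.127.255


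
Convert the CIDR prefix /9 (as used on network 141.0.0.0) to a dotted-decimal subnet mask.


/9 means 9 network bits, 23 host bits
Binary: 11111111100000000000000000000000
Mask: 255.128.0.0


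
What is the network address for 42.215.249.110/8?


IP:   00101010.11010111.11111001.01101110
Mask: 11111111.00000000.00000000.00000000
AND operation:
Net:  00101010.00000000.00000000.00000000
Network: 42.0.0.0/8


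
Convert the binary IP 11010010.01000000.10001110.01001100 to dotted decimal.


11010010 = 210
01000000 = 64
10001110 = 142
01001100 = 76
IP: 210.64.142.76


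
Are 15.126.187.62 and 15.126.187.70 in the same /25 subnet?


Mask: 255.255.255.128
15.126.187.62 AND mask = 15.126.187.0
15.126.187.70 AND mask = 15.126.187.0
Yes, same subnet (15.126.187.0)


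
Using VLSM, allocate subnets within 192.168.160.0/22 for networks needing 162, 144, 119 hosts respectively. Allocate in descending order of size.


162 hosts -> /24 (254 usable): 192.168.160.0/24
144 hosts -> /24 (254 usable): 192.168.161.0/24
119 hosts -> /25 (126 usable): 192.168.162.0/25
Allocation: 192.168.160.0/24 (162 hosts, 254 usable); 192.168.161.0/24 (144 hosts, 254 usable); 192.168.162.0/25 (119 hosts, 126 usable)


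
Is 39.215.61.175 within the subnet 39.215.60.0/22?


Subnet network: 39.215.60.0
Test IP AND mask: 39.215.60.0
Yes, 39.215.61.175 is in 39.215.60.0/22


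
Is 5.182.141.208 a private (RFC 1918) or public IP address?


RFC 1918 private ranges:
  10.0.0.0/8 (10.0.0.0 - 10.255.255.255)
  172.16.0.0/12 (172.16.0.0 - 172.31.255.255)
  192.168.0.0/16 (192.168.0.0 - 192.168.255.255)
Public (not in any RFC 1918 range)


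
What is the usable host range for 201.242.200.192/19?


Network: 201.242.192.0
Broadcast: 201.242.223.255
First usable = network + 1
Last usable = broadcast - 1
Range: 201.242.192.1 to 201.242.223.254


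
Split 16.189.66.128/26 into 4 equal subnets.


New prefix = 26 + 2 = 28
Each subnet has 16 addresses
  16.189.66.128/28
  16.189.66.144/28
  16.189.66.160/28
  16.189.66.176/28
Subnets: 16.189.66.128/28, 16.189.66.144/28, 16.189.66.160/28, 16.189.66.176/28


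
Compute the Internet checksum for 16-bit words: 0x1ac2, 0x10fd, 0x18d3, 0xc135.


Sum all words (with carry folding):
+ 0x1ac2 = 0x1ac2
+ 0x10fd = 0x2bbf
+ 0x18d3 = 0x4492
+ 0xc135 = 0x05c8
One's complement: ~0x05c8
Checksum = 0xfa37


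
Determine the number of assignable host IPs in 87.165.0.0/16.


Host bits = 32 - 16 = 16
Total addresses = 2^16 = 65536
Usable = total - 2 (network and broadcast)
Usable hosts: 65534


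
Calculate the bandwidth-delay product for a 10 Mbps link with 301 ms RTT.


BDP = bandwidth * RTT
= 10 Mbps * 301 ms
= 10 * 1e6 * 301 / 1000 bits
= 3010000 bits
= 376250 bytes
= 367.4316 KB
BDP = 3010000 bits (376250 bytes)


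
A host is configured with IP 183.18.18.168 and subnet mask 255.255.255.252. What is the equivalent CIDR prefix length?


Binary: 11111111.11111111.11111111.11111100
Count leading 1s
Prefix: /30


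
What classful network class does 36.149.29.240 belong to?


First octet: 36
Binary: 00100100
0xxxxxxx -> Class A (1-126)
Class A, default mask 255.0.0.0 (/8)


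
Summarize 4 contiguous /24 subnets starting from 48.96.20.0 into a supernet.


Original prefix: /24
Number of subnets: 4 = 2^2
New prefix = 24 - 2 = 22
Supernet: 48.96.20.0/22


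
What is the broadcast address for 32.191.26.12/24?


Network: 32.191.26.0/24
Host bits = 8
Set all host bits to 1:
Broadcast: 32.191.26.255


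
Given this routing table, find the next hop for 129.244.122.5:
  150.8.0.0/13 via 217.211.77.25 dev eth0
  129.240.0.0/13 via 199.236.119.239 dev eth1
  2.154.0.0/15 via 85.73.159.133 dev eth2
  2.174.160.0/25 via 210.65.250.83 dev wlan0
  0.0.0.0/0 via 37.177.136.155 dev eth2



Longest prefix match for 129.244.122.5:
  /13 150.8.0.0: no
  /13 129.240.0.0: MATCH
  /15 2.154.0.0: no
  /25 2.174.160.0: no
  /0 0.0.0.0: MATCH
Selected: next-hop 199.236.119.239 via eth1 (matched /13)


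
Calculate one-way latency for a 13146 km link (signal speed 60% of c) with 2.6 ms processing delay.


Speed = 0.6 * 3e5 km/s = 180000 km/s
Propagation delay = 13146 / 180000 = 0.073 s = 73.0333 ms
Processing delay = 2.6 ms
Total one-way latency = 75.6333 ms


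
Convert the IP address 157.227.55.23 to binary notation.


157 = 10011101
227 = 11100011
55 = 00110111
23 = 00010111
Binary: 10011101.11100011.00110111.00010111


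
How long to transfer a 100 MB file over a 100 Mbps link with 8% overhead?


Effective throughput = 100 * (1 - 8/100) = 92 Mbps
File size in Mb = 100 * 8 = 800 Mb
Time = 800 / 92
Time = 8.6957 seconds


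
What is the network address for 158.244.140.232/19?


IP:   10011110.11110100.10001100.11101000
Mask: 11111111.11111111.11100000.00000000
AND operation:
Net:  10011110.11110100.10000000.00000000
Network: 158.244.128.0/19


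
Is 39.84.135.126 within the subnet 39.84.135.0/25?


Subnet network: 39.84.135.0
Test IP AND mask: 39.84.135.0
Yes, 39.84.135.126 is in 39.84.135.0/25


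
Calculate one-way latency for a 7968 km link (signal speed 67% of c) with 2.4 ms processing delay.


Speed = 0.67 * 3e5 km/s = 201000 km/s
Propagation delay = 7968 / 201000 = 0.0396 s = 39.6418 ms
Processing delay = 2.4 ms
Total one-way latency = 42.0418 ms


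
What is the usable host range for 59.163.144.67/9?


Network: 59.128.0.0
Broadcast: 59.255.255.255
First usable = network + 1
Last usable = broadcast - 1
Range: 59.128.0.1 to 59.255.255.254


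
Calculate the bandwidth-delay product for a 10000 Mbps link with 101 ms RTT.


BDP = bandwidth * RTT
= 10000 Mbps * 101 ms
= 10000 * 1e6 * 101 / 1000 bits
= 1010000000 bits
= 126250000 bytes
= 123291.0156 KB
BDP = 1010000000 bits (126250000 bytes)


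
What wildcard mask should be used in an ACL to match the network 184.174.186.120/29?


Subnet mask: 255.255.255.248
Wildcard = 255.255.255.255 - subnet mask
255 - 255 = 0
255 - 255 = 0
255 - 255 = 0
255 - 248 = 7
Wildcard: 0.0.0.7


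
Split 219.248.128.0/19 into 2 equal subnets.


New prefix = 19 + 1 = 20
Each subnet has 4096 addresses
  219.248.128.0/20
  219.248.144.0/20
Subnets: 219.248.128.0/20, 219.248.144.0/20


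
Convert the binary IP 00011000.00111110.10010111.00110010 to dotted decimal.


00011000 = 24
00111110 = 62
10010111 = 151
00110010 = 50
IP: 24.62.151.50


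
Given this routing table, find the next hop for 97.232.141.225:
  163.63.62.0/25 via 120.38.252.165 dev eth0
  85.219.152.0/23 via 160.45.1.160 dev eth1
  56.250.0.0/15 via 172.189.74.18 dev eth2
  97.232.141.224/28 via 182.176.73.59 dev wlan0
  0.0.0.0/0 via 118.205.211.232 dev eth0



Longest prefix match for 97.232.141.225:
  /25 163.63.62.0: no
  /23 85.219.152.0: no
  /15 56.250.0.0: no
  /28 97.232.141.224: MATCH
  /0 0.0.0.0: MATCH
Selected: next-hop 182.176.73.59 via wlan0 (matched /28)


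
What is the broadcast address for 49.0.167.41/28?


Network: 49.0.167.32/28
Host bits = 4
Set all host bits to 1:
Broadcast: 49.0.167.47


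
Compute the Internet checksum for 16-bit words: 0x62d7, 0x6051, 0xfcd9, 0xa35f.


Sum all words (with carry folding):
+ 0x62d7 = 0x62d7
+ 0x6051 = 0xc328
+ 0xfcd9 = 0xc002
+ 0xa35f = 0x6362
One's complement: ~0x6362
Checksum = 0x9c9d


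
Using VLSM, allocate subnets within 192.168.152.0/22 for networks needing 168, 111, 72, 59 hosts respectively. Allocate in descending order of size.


168 hosts -> /24 (254 usable): 192.168.152.0/24
111 hosts -> /25 (126 usable): 192.168.153.0/25
72 hosts -> /25 (126 usable): 192.168.153.128/25
59 hosts -> /26 (62 usable): 192.168.154.0/26
Allocation: 192.168.152.0/24 (168 hosts, 254 usable); 192.168.153.0/25 (111 hosts, 126 usable); 192.168.153.128/25 (72 hosts, 126 usable); 192.168.154.0/26 (59 hosts, 62 usable)


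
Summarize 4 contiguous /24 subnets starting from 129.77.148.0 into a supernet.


Original prefix: /24
Number of subnets: 4 = 2^2
New prefix = 24 - 2 = 22
Supernet: 129.77.148.0/22


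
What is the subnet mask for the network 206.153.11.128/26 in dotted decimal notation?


/26 means 26 network bits, 6 host bits
Binary: 11111111111111111111111111000000
Mask: 255.255.255.192


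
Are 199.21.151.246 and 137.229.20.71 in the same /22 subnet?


Mask: 255.255.252.0
199.21.151.246 AND mask = 199.21.148.0
137.229.20.71 AND mask = 137.229.20.0
No, different subnets (199.21.148.0 vs 137.229.20.0)


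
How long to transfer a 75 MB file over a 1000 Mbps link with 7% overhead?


Effective throughput = 1000 * (1 - 7/100) = 930.0 Mbps
File size in Mb = 75 * 8 = 600 Mb
Time = 600 / 930.0
Time = 0.6452 seconds


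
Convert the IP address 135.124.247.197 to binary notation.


135 = 10000111
124 = 01111100
247 = 11110111
197 = 11000101
Binary: 10000111.01111100.11110111.11000101


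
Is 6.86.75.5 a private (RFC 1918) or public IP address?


RFC 1918 private ranges:
  10.0.0.0/8 (10.0.0.0 - 10.255.255.255)
  172.16.0.0/12 (172.16.0.0 - 172.31.255.255)
  192.168.0.0/16 (192.168.0.0 - 192.168.255.255)
Public (not in any RFC 1918 range)


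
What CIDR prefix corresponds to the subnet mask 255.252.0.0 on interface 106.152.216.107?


Binary: 11111111.11111100.00000000.00000000
Count leading 1s
Prefix: /14


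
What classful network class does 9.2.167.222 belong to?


First octet: 9
Binary: 00001001
0xxxxxxx -> Class A (1-126)
Class A, default mask 255.0.0.0 (/8)


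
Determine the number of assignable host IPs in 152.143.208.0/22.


Host bits = 32 - 22 = 10
Total addresses = 2^10 = 1024
Usable = total - 2 (network and broadcast)
Usable hosts: 1022


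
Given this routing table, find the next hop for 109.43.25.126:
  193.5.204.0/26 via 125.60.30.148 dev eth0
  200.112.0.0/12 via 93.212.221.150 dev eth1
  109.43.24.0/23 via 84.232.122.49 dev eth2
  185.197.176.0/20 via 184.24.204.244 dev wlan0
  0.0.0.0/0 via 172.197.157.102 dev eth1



Longest prefix match for 109.43.25.126:
  /26 193.5.204.0: no
  /12 200.112.0.0: no
  /23 109.43.24.0: MATCH
  /20 185.197.176.0: no
  /0 0.0.0.0: MATCH
Selected: next-hop 84.232.122.49 via eth2 (matched /23)


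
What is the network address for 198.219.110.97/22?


IP:   11000110.11011011.01101110.01100001
Mask: 11111111.11111111.11111100.00000000
AND operation:
Net:  11000110.11011011.01101100.00000000
Network: 198.219.108.0/22


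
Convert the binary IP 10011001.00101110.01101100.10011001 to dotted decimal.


10011001 = 153
00101110 = 46
01101100 = 108
10011001 = 153
IP: 153.46.108.153
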